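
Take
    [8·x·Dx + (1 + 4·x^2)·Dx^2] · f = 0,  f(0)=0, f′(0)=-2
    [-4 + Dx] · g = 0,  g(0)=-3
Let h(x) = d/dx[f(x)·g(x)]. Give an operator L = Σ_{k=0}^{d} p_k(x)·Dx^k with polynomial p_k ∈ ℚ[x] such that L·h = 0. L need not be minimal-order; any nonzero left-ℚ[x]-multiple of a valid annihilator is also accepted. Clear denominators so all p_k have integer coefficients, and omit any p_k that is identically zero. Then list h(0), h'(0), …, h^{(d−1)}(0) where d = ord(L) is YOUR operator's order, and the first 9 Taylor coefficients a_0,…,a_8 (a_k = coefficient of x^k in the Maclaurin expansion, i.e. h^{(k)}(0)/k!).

f: a_k = 0, -2, 0, 8/3, 0, -32/5, 0, 128/7, 0, …
g: a_k = -3, -12, -24, -32, -32, -128/5, -256/15, -1024/105, -512/105, …
f·g: L₀ = L_f ⊗_s L_g, ord ≤ 2·1.
h=h₀': d/dx-closure on L₀ ⇒ L.
L = (8 - 64·x + 224·x^2 - 256·x^3 + 256·x^4) + (-6 + 24·x - 88·x^2 + 96·x^3 - 128·x^4)·Dx + (1 - 2·x + 8·x^2 - 8·x^3 + 16·x^4)·Dx^2  (order 2).
h: a_k = 6, 48, 120, 128, 96, 256, 1664/5, -53248/105, -31232/35, …
ICs: h(0) = 6, h′(0) = 48.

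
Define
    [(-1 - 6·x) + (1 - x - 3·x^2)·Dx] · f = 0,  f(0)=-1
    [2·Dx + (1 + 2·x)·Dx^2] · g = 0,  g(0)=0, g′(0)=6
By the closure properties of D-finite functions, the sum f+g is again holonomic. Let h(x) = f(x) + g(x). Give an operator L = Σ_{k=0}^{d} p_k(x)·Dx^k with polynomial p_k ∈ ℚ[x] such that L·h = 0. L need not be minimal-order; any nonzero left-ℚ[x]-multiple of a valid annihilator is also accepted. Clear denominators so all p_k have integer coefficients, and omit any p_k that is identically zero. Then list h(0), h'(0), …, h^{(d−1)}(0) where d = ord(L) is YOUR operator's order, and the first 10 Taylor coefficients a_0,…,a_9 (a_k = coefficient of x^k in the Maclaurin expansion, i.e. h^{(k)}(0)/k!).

L = (74 + 412·x + 948·x^2 + 864·x^3 + 648·x^4)·Dx + (17 + 212·x + 890·x^2 + 1644·x^3 + 1764·x^4 + 1080·x^5)·Dx^2 + (-5 - 27·x - 33·x^2 + 68·x^3 + 276·x^4 + 396·x^5 + 216·x^6)·Dx^3  (order 3).
h: a_k = -1, 5, -10, 1, -31, -104/5, -129, -1135/7, -604, -2965/3, …
ICs: h(0) = -1, h′(0) = 5, h′′(0) = -20.

f: a_k = -1, -1, -4, -7, -19, -40, -97, -217, -508, -1159, …
g: a_k = 0, 6, -6, 8, -12, 96/5, -32, 384/7, -96, 512/3, …
L₀ := lclm(L_f,L_g); ord L₀ ≤ 1+2.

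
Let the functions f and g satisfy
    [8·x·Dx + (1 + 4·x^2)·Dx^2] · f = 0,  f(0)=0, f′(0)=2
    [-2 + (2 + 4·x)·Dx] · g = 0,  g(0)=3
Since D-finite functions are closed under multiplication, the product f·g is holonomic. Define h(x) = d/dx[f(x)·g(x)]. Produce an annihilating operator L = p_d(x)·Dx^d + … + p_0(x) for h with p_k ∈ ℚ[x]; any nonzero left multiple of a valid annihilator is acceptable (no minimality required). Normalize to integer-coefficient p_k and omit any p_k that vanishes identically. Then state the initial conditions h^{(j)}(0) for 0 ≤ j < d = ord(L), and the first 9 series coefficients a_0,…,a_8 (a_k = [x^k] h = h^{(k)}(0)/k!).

f: a_k = 0, 2, 0, -8/3, 0, 32/5, 0, -128/7, 0, …
g: a_k = 3, 3, -3/2, 3/2, -15/8, 21/8, -63/16, 99/16, -1287/128, …
Product ⇒ symmetric product L₀, ord ≤ 2.
h=h₀': d/dx-closure on L₀ ⇒ L.
L = (5 + 80·x + 8·x^2 - 192·x^3 - 48·x^4) + (14 + 84·x + 144·x^2 - 224·x^3 - 672·x^4 - 192·x^5)·Dx + (3 + 4·x - 12·x^2 - 32·x^3 - 112·x^4 - 192·x^5 - 64·x^6)·Dx^2  (order 2).
h: a_k = 6, 12, -33, -20, 389/4, 1227/10, -18853/40, -11167/35, 711591/448, …
ICs: h(0) = 6, h′(0) = 12.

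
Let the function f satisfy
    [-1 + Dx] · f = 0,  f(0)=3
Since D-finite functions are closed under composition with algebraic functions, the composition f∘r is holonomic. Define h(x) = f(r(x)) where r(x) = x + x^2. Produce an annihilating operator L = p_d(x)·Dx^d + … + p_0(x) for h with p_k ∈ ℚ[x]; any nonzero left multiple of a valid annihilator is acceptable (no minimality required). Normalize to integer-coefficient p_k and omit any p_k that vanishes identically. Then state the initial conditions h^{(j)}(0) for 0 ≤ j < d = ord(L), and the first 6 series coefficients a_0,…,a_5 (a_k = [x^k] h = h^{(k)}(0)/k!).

L = (-1 - 2·x) + Dx  (order 1).
h: a_k = 3, 3, 9/2, 7/2, 25/8, 81/40, …
ICs: h(0) = 3.

f: a_k = 3, 3, 3/2, 1/2, 1/8, 1/40, …
Substitute x→r, Dx→(1/r')Dx; clear ⇒ L₀.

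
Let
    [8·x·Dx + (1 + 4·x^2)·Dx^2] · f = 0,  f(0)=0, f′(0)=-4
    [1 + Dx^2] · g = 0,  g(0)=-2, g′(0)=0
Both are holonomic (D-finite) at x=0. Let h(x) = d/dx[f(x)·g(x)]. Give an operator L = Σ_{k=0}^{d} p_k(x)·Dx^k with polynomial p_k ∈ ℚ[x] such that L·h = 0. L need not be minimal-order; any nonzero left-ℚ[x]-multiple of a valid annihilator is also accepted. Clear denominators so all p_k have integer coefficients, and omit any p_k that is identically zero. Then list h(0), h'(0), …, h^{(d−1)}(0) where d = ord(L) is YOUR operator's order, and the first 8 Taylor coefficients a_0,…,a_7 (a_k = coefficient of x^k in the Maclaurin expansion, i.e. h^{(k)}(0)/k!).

L = (3893 + 34584·x^2 + 286832·x^4 + 57600·x^6 + 768·x^8 - 10240·x^10 + 4096·x^12) + (2192·x + 44864·x^3 + 156160·x^5 + 51200·x^7 + 20480·x^9 + 16384·x^11)·Dx + (3978 + 36208·x^2 + 296160·x^4 + 76288·x^6 + 9728·x^8 - 4096·x^10 + 8192·x^12)·Dx^2 + (2192·x + 44864·x^3 + 156160·x^5 + 51200·x^7 + 20480·x^9 + 16384·x^11)·Dx^3 + (85 + 1624·x^2 + 9328·x^4 + 18688·x^6 + 8960·x^8 + 6144·x^10 + 4096·x^12)·Dx^4  (order 4).
h: a_k = 8, 0, -44, 0, 469/3, 0, -54431/90, 0, …
ICs: h(0) = 8, h′(0) = 0, h′′(0) = -88, h′′′(0) = 0.

f: a_k = 0, -4, 0, 16/3, 0, -64/5, 0, 256/7, …
g: a_k = -2, 0, 1, 0, -1/12, 0, 1/360, 0, …
Sym-product of L_f,L_g gives L₀ (≤ ord 4).
Derive L from L₀ (diff closure).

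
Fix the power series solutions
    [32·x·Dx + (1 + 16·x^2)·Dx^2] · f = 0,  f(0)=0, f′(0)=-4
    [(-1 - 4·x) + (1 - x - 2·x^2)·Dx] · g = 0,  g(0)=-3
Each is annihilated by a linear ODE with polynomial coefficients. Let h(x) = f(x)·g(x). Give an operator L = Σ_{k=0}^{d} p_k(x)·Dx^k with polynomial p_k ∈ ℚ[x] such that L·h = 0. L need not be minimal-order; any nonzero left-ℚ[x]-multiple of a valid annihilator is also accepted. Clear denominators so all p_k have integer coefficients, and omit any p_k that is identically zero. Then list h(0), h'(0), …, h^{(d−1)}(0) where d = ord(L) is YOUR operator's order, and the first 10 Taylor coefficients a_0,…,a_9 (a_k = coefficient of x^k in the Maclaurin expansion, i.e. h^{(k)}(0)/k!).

f: a_k = 0, -4, 0, 64/3, 0, -1024/5, 0, 16384/7, 0, -262144/9, …
g: a_k = -3, -3, -9, -15, -33, -63, -129, -255, -513, -1023, …
Sym-product of L_f,L_g gives L₀ (≤ ord 2).
L = (4 + 32·x + 192·x^2) + (2 - 24·x + 64·x^2 + 192·x^3)·Dx + (-1 + x - 14·x^2 + 16·x^3 + 32·x^4)·Dx^2  (order 2).
h: a_k = 0, 12, 12, -28, -4, 2772/5, 2732/5, -187828/35, -29916/7, 7599332/105, …
ICs: h(0) = 0, h′(0) = 12.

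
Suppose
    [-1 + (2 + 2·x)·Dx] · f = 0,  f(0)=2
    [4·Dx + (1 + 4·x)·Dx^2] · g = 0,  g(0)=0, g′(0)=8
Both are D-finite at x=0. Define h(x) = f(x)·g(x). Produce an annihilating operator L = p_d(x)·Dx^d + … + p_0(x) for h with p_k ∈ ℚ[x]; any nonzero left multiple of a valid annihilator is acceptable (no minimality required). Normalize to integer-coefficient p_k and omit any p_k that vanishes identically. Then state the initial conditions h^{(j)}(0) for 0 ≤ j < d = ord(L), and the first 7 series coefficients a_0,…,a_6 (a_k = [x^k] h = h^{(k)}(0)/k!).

L = (-5 + 4·x) + (12 + 12·x)·Dx + (4 + 24·x + 36·x^2 + 16·x^3)·Dx^2  (order 2).
h: a_k = 0, 16, -24, 202/3, -625/3, 81349/120, -547691/240, …
ICs: h(0) = 0, h′(0) = 16.

f: a_k = 2, 1, -1/4, 1/8, -5/64, 7/128, -21/512, …
g: a_k = 0, 8, -16, 128/3, -128, 2048/5, -4096/3, …
f·g: L₀ = L_f ⊗_s L_g, ord ≤ 1·2.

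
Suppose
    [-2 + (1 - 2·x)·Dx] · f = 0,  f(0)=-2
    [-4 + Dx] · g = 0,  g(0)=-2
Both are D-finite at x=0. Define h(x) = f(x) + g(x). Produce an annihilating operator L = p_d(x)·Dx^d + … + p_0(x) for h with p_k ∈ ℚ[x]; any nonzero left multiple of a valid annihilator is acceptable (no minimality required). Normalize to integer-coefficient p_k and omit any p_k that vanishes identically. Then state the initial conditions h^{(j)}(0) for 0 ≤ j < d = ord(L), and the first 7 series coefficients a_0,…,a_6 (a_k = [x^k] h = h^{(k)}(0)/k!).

f: a_k = -2, -4, -8, -16, -32, -64, -128, …
g: a_k = -2, -8, -16, -64/3, -64/3, -256/15, -512/45, …
h₀=f+g: left-lcm gives L₀, ord ≤ 2.
L = -32·x + (-4 + 32·x - 32·x^2)·Dx + (1 - 6·x + 8·x^2)·Dx^2  (order 2).
h: a_k = -4, -12, -24, -112/3, -160/3, -1216/15, -6272/45, …
ICs: h(0) = -4, h′(0) = -12.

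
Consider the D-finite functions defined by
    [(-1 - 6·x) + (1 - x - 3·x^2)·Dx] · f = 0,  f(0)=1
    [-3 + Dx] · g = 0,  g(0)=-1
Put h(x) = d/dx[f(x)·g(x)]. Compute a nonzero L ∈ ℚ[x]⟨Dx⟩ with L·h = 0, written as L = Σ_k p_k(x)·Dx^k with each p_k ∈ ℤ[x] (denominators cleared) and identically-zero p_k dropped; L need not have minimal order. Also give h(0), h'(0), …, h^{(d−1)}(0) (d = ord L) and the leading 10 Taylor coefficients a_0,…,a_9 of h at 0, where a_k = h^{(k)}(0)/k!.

L = (23 + 30·x - 45·x^2 - 54·x^3 + 81·x^4) + (-4 + x + 24·x^2 - 27·x^4)·Dx  (order 1).
h: a_k = -4, -23, -84, -527/2, -1519/2, -84129/40, -56467/10, -8325841/560, -43127433/1120, -63064777/640, …
ICs: h(0) = -4.

f: a_k = 1, 1, 4, 7, 19, 40, 97, 217, 508, 1159, …
g: a_k = -1, -3, -9/2, -9/2, -27/8, -81/40, -81/80, -243/560, -729/4480, -243/4480, …
L₀ := L_f ⊗_s L_g (sym. prod.), ord ≤ 1.
h=h₀': d/dx-closure on L₀ ⇒ L.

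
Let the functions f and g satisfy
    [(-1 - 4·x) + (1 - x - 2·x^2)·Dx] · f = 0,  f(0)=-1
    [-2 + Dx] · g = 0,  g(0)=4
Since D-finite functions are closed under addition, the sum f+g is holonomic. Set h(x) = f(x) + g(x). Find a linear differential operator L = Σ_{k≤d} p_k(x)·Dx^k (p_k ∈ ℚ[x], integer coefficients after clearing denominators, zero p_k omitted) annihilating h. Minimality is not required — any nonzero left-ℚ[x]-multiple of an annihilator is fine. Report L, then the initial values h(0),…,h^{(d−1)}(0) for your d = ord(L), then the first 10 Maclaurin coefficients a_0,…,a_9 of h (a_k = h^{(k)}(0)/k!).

f: a_k = -1, -1, -3, -5, -11, -21, -43, -85, -171, -341, …
g: a_k = 4, 8, 8, 16/3, 8/3, 16/15, 16/45, 32/315, 8/315, 16/2835, …
f+g: L₀ = lclm(L_f,L_g), ord ≤ 1+1.
L = (-8 - 12·x - 72·x^2 - 32·x^3) + (2 + 20·x + 36·x^2 - 16·x^3 - 16·x^4)·Dx + (1 - 7·x + 16·x^3 + 8·x^4)·Dx^2  (order 2).
h: a_k = 3, 7, 5, 1/3, -25/3, -299/15, -1919/45, -26743/315, -53857/315, -966719/2835, …
ICs: h(0) = 3, h′(0) = 7.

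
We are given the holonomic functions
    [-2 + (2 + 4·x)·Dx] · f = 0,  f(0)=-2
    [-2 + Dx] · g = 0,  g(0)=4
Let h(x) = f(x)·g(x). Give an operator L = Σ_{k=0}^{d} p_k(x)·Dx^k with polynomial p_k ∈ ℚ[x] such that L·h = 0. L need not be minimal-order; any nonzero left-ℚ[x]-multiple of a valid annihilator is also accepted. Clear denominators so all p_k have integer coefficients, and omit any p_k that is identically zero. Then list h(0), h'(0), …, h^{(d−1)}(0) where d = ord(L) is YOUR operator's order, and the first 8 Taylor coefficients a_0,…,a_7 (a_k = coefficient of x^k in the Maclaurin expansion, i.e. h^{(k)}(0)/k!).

f: a_k = -2, -2, 1, -1, 5/4, -7/4, 21/8, -33/8, …
g: a_k = 4, 8, 8, 16/3, 8/3, 16/15, 16/45, 32/315, …
Product ⇒ symmetric product L₀, ord ≤ 1.
L = (-3 - 4·x) + (1 + 2·x)·Dx  (order 1).
h: a_k = -8, -24, -28, -68/3, -11, -107/15, 89/90, -1123/210, …
ICs: h(0) = -8.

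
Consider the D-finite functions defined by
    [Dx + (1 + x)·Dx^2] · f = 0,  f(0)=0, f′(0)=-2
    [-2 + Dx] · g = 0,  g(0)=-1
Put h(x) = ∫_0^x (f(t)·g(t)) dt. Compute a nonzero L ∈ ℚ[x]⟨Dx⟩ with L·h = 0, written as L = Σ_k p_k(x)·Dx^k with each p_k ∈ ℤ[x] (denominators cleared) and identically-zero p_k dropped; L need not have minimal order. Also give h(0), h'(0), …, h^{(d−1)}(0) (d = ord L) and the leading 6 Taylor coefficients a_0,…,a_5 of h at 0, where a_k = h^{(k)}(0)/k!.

L = (2 + 4·x)·Dx + (-3 - 4·x)·Dx^2 + (1 + x)·Dx^3  (order 3).
h: a_k = 0, 0, 1, 1, 2/3, 3/10, …
ICs: h(0) = 0, h′(0) = 0, h′′(0) = 2.

f: a_k = 0, -2, 1, -2/3, 1/2, -2/5, …
g: a_k = -1, -2, -2, -4/3, -2/3, -4/15, …
Product ⇒ symmetric product L₀, ord ≤ 2.
h=∫h₀ ⇒ L = L₀·Dx.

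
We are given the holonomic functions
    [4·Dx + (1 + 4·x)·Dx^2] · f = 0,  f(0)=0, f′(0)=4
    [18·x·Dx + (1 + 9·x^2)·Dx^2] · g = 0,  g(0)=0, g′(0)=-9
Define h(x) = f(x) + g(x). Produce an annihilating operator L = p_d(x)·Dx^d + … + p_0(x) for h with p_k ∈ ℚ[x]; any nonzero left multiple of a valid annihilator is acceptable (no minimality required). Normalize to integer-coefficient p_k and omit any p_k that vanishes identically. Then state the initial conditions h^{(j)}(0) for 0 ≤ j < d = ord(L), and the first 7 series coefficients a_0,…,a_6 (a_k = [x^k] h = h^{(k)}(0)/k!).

f: a_k = 0, 4, -8, 64/3, -64, 1024/5, -2048/3, …
g: a_k = 0, -9, 0, 27, 0, -729/5, 0, …
L₀ := lclm(L_f,L_g); ord L₀ ≤ 2+2.
L = (-36 - 432·x + 972·x^2 + 1296·x^3)·Dx + (-25 - 72·x - 189·x^2 + 1944·x^3 + 2592·x^4)·Dx^2 + (-2 + x + 36·x^2 + 81·x^3 + 486·x^4 + 648·x^5)·Dx^3  (order 3).
h: a_k = 0, -5, -8, 145/3, -64, 59, -2048/3, …
ICs: h(0) = 0, h′(0) = -5, h′′(0) = -16.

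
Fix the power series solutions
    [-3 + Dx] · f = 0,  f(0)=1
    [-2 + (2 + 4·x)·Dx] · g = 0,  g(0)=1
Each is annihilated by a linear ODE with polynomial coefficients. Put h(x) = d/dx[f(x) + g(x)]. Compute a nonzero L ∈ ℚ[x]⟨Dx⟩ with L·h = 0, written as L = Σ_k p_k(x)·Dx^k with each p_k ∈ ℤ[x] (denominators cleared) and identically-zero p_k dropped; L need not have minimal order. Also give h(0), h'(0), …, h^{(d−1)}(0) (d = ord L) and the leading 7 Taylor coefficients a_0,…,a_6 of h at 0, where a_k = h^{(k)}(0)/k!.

L = (-9 - 9·x) + (-3 - 18·x - 18·x^2)·Dx + (2 + 7·x + 6·x^2)·Dx^2  (order 2).
h: a_k = 4, 8, 15, 11, 29/2, -9/5, 699/40, …
ICs: h(0) = 4, h′(0) = 8.

f: a_k = 1, 3, 9/2, 9/2, 27/8, 81/40, 81/80, …
g: a_k = 1, 1, -1/2, 1/2, -5/8, 7/8, -21/16, …
f+g: L₀ = lclm(L_f,L_g), ord ≤ 1+1.
Derive L from L₀ (diff closure).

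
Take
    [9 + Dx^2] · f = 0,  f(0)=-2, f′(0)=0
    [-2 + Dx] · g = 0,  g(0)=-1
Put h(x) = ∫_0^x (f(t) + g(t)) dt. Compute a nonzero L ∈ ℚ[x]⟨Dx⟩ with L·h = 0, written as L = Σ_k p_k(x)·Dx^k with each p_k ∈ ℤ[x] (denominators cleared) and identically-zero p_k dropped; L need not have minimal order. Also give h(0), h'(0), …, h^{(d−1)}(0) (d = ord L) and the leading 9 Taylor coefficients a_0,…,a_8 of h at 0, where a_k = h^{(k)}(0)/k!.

L = -18·Dx + 9·Dx^2 - 2·Dx^3 + Dx^4  (order 4).
h: a_k = 0, -3, -1, 7/3, -1/3, -89/60, -2/45, 697/2520, -1/315, …
ICs: h(0) = 0, h′(0) = -3, h′′(0) = -2, h′′′(0) = 14.

f: a_k = -2, 0, 9, 0, -27/4, 0, 81/40, 0, -729/2240, …
g: a_k = -1, -2, -2, -4/3, -2/3, -4/15, -4/45, -8/315, -2/315, …
h₀=f+g: left-lcm gives L₀, ord ≤ 3.
Integrate: L := L₀·Dx.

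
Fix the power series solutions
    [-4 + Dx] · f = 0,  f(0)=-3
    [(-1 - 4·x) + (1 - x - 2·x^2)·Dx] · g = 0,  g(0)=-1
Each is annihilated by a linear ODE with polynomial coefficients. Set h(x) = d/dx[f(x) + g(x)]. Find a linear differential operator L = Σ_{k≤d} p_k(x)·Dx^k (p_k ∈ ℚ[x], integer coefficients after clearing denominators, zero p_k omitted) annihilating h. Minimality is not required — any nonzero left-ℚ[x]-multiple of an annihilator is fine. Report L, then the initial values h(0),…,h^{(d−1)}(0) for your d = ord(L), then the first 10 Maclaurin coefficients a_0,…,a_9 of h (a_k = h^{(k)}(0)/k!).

f: a_k = -3, -12, -24, -32, -32, -128/5, -256/15, -1024/105, -512/105, -2048/945, …
g: a_k = -1, -1, -3, -5, -11, -21, -43, -85, -171, -341, …
f+g: L₀ = lclm(L_f,L_g), ord ≤ 1+1.
h₀' ⇒ L via d/dx closure of L₀.
L = (12 + 240·x + 288·x^2 + 768·x^3 + 384·x^4) + (-7 - 56·x - 160·x^2 - 160·x^3 + 160·x^4 + 128·x^5)·Dx + (1 - x + 22·x^2 - 8·x^3 - 64·x^4 - 32·x^5)·Dx^2  (order 2).
h: a_k = -13, -54, -111, -172, -233, -1802/5, -9949/15, -147736/105, -324293/105, -6462542/945, …
ICs: h(0) = -13, h′(0) = -54.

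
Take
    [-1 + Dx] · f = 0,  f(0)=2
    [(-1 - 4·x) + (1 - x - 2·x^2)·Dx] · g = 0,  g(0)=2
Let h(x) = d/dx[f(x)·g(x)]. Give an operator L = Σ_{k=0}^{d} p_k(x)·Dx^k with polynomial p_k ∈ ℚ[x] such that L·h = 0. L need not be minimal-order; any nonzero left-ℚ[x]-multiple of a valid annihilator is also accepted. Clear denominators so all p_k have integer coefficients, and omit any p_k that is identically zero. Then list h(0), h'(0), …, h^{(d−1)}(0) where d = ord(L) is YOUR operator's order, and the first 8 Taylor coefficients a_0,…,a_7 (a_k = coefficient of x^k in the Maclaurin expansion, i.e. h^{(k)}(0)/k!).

L = (9 + 16·x + 9·x^2 - 12·x^3 + 4·x^4) + (-2 - x + 9·x^2 + 4·x^3 - 4·x^4)·Dx  (order 1).
h: a_k = 8, 36, 104, 850/3, 701, 50737/30, 177116/45, 3783419/420, …
ICs: h(0) = 8.

f: a_k = 2, 2, 1, 1/3, 1/12, 1/60, 1/360, 1/2520, …
g: a_k = 2, 2, 6, 10, 22, 42, 86, 170, …
f·g: L₀ = L_f ⊗_s L_g, ord ≤ 1·1.
h₀' ⇒ L via d/dx closure of L₀.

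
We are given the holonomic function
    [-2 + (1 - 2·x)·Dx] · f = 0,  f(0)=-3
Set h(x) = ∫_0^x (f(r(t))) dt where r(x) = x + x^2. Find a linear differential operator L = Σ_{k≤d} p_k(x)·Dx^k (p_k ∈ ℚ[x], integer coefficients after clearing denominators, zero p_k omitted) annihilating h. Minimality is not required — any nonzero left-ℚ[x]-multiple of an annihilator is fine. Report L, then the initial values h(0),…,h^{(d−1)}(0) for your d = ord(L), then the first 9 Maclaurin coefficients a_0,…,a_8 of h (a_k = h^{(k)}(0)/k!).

f: a_k = -3, -6, -12, -24, -48, -96, -192, -384, -768, …
Substitute x→r, Dx→(1/r')Dx; clear ⇒ L₀.
h=∫h₀ ⇒ L = L₀·Dx.
L = (2 + 4·x)·Dx + (-1 + 2·x + 2·x^2)·Dx^2  (order 2).
h: a_k = 0, -3, -3, -6, -12, -132/5, -60, -984/7, -336, …
ICs: h(0) = 0, h′(0) = -3.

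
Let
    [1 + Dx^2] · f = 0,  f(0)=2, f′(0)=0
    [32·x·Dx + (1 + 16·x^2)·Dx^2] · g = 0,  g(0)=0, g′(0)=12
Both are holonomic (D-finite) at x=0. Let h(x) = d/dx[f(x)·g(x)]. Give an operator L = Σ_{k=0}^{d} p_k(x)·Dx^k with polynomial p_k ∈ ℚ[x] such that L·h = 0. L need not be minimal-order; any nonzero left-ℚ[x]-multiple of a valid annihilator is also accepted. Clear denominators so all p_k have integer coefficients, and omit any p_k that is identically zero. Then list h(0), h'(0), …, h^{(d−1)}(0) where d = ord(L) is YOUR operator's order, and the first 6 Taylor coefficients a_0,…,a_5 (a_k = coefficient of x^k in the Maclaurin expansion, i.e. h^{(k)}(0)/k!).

L = (209105 + 6893664·x^2 + 261353216·x^4 + 52248576·x^6 - 2162688·x^8 - 60817408·x^10 + 16777216·x^12) + (108608·x + 9933824·x^3 + 133857280·x^5 + 44564480·x^7 + 20971520·x^9 + 67108864·x^11)·Dx + (210210 + 6980800·x^2 + 263314944·x^4 + 66224128·x^6 + 4063232·x^8 - 54525952·x^10 + 33554432·x^12)·Dx^2 + (108608·x + 9933824·x^3 + 133857280·x^5 + 44564480·x^7 + 20971520·x^9 + 67108864·x^11)·Dx^3 + (1105 + 87136·x^2 + 1961728·x^4 + 13975552·x^6 + 6225920·x^8 + 6291456·x^10 + 16777216·x^12)·Dx^4  (order 4).
h: a_k = 24, 0, -420, 0, 6469, 0, …
ICs: h(0) = 24, h′(0) = 0, h′′(0) = -840, h′′′(0) = 0.

f: a_k = 2, 0, -1, 0, 1/12, 0, …
g: a_k = 0, 12, 0, -64, 0, 3072/5, …
Sym-product of L_f,L_g gives L₀ (≤ ord 4).
h=h₀': d/dx-closure on L₀ ⇒ L.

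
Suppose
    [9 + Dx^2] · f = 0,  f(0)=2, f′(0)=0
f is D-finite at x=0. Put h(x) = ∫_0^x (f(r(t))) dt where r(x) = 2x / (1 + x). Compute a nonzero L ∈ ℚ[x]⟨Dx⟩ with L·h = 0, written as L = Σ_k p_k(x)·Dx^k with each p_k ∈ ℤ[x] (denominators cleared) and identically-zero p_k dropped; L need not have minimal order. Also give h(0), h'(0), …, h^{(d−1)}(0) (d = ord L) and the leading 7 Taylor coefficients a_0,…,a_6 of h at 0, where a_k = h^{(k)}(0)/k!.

L = 36·Dx + (2 + 6·x + 6·x^2 + 2·x^3)·Dx^2 + (1 + 4·x + 6·x^2 + 4·x^3 + x^4)·Dx^3  (order 3).
h: a_k = 0, 2, 0, -12, 18, 0, -48, …
ICs: h(0) = 0, h′(0) = 2, h′′(0) = 0.

f: a_k = 2, 0, -9, 0, 27/4, 0, -81/40, …
Substitute x→r, Dx→(1/r')Dx; clear ⇒ L₀.
h=∫₀ˣh₀: take L = L₀·Dx.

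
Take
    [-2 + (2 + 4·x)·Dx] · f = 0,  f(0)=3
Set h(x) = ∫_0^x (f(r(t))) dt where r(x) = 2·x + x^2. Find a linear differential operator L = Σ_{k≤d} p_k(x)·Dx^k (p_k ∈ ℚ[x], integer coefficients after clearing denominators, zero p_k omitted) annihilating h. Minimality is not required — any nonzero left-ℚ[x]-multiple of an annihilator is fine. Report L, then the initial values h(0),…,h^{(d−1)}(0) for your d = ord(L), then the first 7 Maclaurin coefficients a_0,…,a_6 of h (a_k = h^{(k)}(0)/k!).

f: a_k = 3, 3, -3/2, 3/2, -15/8, 21/8, -63/16, …
L₀ from L_f via x↦r, Dx↦r'^{-1}Dx.
h=∫₀ˣh₀: take L = L₀·Dx.
L = (-2 - 2·x)·Dx + (1 + 4·x + 2·x^2)·Dx^2  (order 2).
h: a_k = 0, 3, 3, -1, 3/2, -27/10, 11/2, …
ICs: h(0) = 0, h′(0) = 3.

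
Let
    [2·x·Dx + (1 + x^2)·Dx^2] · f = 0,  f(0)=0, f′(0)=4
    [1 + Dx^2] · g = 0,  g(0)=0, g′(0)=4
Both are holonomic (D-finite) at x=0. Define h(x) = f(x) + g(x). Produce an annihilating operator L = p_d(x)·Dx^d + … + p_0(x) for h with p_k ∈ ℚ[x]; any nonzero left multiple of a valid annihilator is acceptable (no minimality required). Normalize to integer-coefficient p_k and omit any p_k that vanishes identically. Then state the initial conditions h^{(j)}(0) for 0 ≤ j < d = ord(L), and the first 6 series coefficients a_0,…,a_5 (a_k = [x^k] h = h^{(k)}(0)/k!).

f: a_k = 0, 4, 0, -4/3, 0, 4/5, …
g: a_k = 0, 4, 0, -2/3, 0, 1/30, …
f+g: L₀ = lclm(L_f,L_g), ord ≤ 2+2.
L = (-22·x + 28·x^3 + 2·x^5)·Dx + (-1 + 7·x^2 + 9·x^4 + x^6)·Dx^2 + (-22·x + 28·x^3 + 2·x^5)·Dx^3 + (-1 + 7·x^2 + 9·x^4 + x^6)·Dx^4  (order 4).
h: a_k = 0, 8, 0, -2, 0, 5/6, …
ICs: h(0) = 0, h′(0) = 8, h′′(0) = 0, h′′′(0) = -12.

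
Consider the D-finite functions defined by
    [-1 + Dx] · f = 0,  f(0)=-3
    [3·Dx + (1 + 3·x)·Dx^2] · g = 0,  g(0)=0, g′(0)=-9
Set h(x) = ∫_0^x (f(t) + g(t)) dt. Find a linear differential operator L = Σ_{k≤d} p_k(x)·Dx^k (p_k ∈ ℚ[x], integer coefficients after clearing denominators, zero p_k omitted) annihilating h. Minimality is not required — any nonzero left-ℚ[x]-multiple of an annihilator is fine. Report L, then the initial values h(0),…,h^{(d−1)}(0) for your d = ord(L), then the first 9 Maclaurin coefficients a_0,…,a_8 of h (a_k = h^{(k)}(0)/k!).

L = (-21 - 9·x)·Dx^2 + (17 - 6·x - 9·x^2)·Dx^3 + (4 + 15·x + 9·x^2)·Dx^4  (order 4).
h: a_k = 0, -3, -6, 4, -55/8, 97/8, -5833/240, 12497/240, -1574641/13440, …
ICs: h(0) = 0, h′(0) = -3, h′′(0) = -12, h′′′(0) = 24.

f: a_k = -3, -3, -3/2, -1/2, -1/8, -1/40, -1/240, -1/1680, -1/13440, …
g: a_k = 0, -9, 27/2, -27, 243/4, -729/5, 729/2, -6561/7, 19683/8, …
f+g: L₀ = lclm(L_f,L_g), ord ≤ 1+2.
h=∫h₀ ⇒ L = L₀·Dx.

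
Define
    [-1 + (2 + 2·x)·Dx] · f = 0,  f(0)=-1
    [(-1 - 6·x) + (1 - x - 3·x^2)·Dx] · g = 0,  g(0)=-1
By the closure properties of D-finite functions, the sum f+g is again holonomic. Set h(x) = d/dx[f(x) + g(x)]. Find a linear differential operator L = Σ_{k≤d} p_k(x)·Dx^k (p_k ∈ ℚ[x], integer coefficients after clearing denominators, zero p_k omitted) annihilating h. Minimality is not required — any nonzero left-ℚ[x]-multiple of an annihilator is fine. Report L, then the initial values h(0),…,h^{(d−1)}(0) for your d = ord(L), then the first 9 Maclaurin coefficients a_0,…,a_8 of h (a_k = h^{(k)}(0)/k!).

L = (-108 - 690·x - 1260·x^2 - 1620·x^3 - 810·x^4) + (-165 - 1476·x - 3819·x^2 - 6408·x^3 - 6345·x^4 - 2430·x^5)·Dx + (34 + 114·x + 134·x^2 - 378·x^3 - 1422·x^4 - 1530·x^5 - 540·x^6)·Dx^2  (order 2).
h: a_k = -3/2, -31/4, -339/16, -2427/32, -51235/256, -297921/512, -3111143/2048, -16645715/4096, -683612451/65536, …
ICs: h(0) = -3/2, h′(0) = -31/4.

f: a_k = -1, -1/2, 1/8, -1/16, 5/128, -7/256, 21/1024, -33/2048, 429/32768, …
g: a_k = -1, -1, -4, -7, -19, -40, -97, -217, -508, …
Sum ⇒ L₀ = lclm(L_f,L_g) in ℚ(x)⟨Dx⟩.
Differentiate: ansatz ord ≤ ord L₀ ⇒ L.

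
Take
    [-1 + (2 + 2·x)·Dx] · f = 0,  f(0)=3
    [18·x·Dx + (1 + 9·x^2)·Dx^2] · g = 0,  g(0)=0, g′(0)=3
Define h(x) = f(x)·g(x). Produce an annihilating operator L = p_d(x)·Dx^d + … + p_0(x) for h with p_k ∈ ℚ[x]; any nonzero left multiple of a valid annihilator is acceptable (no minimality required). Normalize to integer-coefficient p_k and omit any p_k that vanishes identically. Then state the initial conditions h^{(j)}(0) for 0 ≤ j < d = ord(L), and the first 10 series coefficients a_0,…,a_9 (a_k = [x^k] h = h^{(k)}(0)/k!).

f: a_k = 3, 3/2, -3/8, 3/16, -15/128, 21/256, -63/1024, 99/2048, -1287/32768, 2145/65536, …
g: a_k = 0, 3, 0, -9, 0, 243/5, 0, -2187/7, 0, 2187, …
L₀ := L_f ⊗_s L_g (sym. prod.), ord ≤ 2.
L = (3 - 36·x - 9·x^2) + (-4 + 68·x + 108·x^2 + 36·x^3)·Dx + (4 + 8·x + 40·x^2 + 72·x^3 + 36·x^4)·Dx^2  (order 2).
h: a_k = 0, 9, 9/2, -225/8, -207/16, 95247/640, 91467/1280, -34214319/35840, -32981661/71680, 1530603405/229376, …
ICs: h(0) = 0, h′(0) = 9.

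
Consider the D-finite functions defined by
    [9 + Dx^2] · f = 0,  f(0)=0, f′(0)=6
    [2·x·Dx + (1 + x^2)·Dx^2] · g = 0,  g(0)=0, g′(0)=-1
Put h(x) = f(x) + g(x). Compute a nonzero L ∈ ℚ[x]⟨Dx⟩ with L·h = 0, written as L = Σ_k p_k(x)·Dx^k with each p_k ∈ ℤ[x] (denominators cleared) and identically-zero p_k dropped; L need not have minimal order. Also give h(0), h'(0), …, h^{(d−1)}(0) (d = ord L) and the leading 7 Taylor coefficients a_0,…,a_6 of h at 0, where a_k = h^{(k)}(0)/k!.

f: a_k = 0, 6, 0, -9, 0, 81/20, 0, …
g: a_k = 0, -1, 0, 1/3, 0, -1/5, 0, …
Weyl lclm of L_f,L_g ⇒ L₀ (ord ≤ 4).
L = (-54·x + 540·x^3 + 162·x^5)·Dx + (63 + 279·x^2 + 297·x^4 + 81·x^6)·Dx^2 + (-6·x + 60·x^3 + 18·x^5)·Dx^3 + (7 + 31·x^2 + 33·x^4 + 9·x^6)·Dx^4  (order 4).
h: a_k = 0, 5, 0, -26/3, 0, 77/20, 0, …
ICs: h(0) = 0, h′(0) = 5, h′′(0) = 0, h′′′(0) = -52.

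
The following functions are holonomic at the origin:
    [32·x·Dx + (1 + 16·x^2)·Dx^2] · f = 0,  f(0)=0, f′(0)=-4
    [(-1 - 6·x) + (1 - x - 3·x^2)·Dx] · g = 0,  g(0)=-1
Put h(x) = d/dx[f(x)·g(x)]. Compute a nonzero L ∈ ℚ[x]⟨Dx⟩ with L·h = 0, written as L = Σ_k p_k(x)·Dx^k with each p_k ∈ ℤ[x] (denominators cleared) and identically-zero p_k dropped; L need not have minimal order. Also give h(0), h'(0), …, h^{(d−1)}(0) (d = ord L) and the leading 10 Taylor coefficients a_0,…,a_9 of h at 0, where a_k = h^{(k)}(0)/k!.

f: a_k = 0, -4, 0, 64/3, 0, -1024/5, 0, 16384/7, 0, -262144/9, …
g: a_k = -1, -1, -4, -7, -19, -40, -97, -217, -508, -1159, …
f·g: L₀ = L_f ⊗_s L_g, ord ≤ 2·1.
h₀' ⇒ L via d/dx closure of L₀.
L = (-74 + 8736·x^2 + 18432·x^3 + 82944·x^4) + (25 + 182·x - 48·x^2 + 96·x^3 + 18432·x^4 + 55296·x^5)·Dx + (-3 - 13·x - 167·x^2 - 16·x^3 - 1472·x^4 + 3072·x^5 + 6912·x^6)·Dx^2  (order 2).
h: a_k = 4, 8, -16, 80/3, 2932/3, 6464/5, -161564/15, -749536/105, 7439888/35, 1884760/9, …
ICs: h(0) = 4, h′(0) = 8.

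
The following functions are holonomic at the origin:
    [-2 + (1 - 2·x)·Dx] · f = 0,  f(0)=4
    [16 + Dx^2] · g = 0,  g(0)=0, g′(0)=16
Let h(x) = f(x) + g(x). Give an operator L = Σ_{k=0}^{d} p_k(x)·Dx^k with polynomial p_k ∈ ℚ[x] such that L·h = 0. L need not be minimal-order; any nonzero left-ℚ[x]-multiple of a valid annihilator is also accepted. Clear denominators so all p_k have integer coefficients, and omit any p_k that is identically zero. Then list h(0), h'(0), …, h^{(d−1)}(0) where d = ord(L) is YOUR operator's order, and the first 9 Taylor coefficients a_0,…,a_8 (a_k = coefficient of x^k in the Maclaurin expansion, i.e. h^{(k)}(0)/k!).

f: a_k = 4, 8, 16, 32, 64, 128, 256, 512, 1024, …
g: a_k = 0, 16, 0, -128/3, 0, 512/15, 0, -4096/315, 0, …
f+g: L₀ = lclm(L_f,L_g), ord ≤ 1+2.
L = (160 - 256·x + 256·x^2) + (-48 + 224·x - 384·x^2 + 256·x^3)·Dx + (10 - 16·x + 16·x^2)·Dx^2 + (-3 + 14·x - 24·x^2 + 16·x^3)·Dx^3  (order 3).
h: a_k = 4, 24, 16, -32/3, 64, 2432/15, 256, 157184/315, 1024, …
ICs: h(0) = 4, h′(0) = 24, h′′(0) = 32.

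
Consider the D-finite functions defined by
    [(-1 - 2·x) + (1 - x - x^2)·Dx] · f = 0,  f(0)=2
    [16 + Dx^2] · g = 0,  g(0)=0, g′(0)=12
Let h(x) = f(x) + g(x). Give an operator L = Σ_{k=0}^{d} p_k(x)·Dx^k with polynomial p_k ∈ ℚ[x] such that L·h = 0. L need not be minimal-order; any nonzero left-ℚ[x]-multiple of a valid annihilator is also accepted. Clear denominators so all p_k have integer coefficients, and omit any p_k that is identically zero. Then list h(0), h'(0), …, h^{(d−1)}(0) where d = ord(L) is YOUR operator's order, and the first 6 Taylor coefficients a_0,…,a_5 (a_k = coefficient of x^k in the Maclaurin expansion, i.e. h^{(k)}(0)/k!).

L = (272 + 384·x - 352·x^2 + 192·x^3 + 640·x^4 + 256·x^5) + (-160 + 368·x + 32·x^2 - 544·x^3 + 48·x^4 + 384·x^5 + 128·x^6)·Dx + (17 + 24·x - 22·x^2 + 12·x^3 + 40·x^4 + 16·x^5)·Dx^2 + (-10 + 23·x + 2·x^2 - 34·x^3 + 3·x^4 + 24·x^5 + 8·x^6)·Dx^3  (order 3).
h: a_k = 2, 14, 4, -26, 10, 208/5, …
ICs: h(0) = 2, h′(0) = 14, h′′(0) = 8.

f: a_k = 2, 2, 4, 6, 10, 16, …
g: a_k = 0, 12, 0, -32, 0, 128/5, …
Weyl lclm of L_f,L_g ⇒ L₀ (ord ≤ 3).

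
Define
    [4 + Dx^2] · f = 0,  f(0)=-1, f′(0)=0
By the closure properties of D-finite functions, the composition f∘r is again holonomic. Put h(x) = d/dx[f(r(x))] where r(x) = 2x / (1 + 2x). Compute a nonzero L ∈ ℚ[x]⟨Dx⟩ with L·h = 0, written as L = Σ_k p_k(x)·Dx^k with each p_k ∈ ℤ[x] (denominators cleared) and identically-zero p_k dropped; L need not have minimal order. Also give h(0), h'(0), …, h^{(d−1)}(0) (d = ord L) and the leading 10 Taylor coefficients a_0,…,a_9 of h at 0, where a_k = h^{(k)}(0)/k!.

L = (40 + 96·x + 96·x^2) + (12 + 72·x + 144·x^2 + 96·x^3)·Dx + (1 + 8·x + 24·x^2 + 32·x^3 + 16·x^4)·Dx^2  (order 2).
h: a_k = 0, 16, -96, 1024/3, -2560/3, 19712/15, 3584/5, -4820992/315, 2646016/35, -784642048/2835, …
ICs: h(0) = 0, h′(0) = 16.

f: a_k = -1, 0, 2, 0, -2/3, 0, 4/45, 0, -2/315, 0, …
f∘r: x↦r, Dx↦Dx/r' in L_f ⇒ L₀.
h=h₀': d/dx-closure on L₀ ⇒ L.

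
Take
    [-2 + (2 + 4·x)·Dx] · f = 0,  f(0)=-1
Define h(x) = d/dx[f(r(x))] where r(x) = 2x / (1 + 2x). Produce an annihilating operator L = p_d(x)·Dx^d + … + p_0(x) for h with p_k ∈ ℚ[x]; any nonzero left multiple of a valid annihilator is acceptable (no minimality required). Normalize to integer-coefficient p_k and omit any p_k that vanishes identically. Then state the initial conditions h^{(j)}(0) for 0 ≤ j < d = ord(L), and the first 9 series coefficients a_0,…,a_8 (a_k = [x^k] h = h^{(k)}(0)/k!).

L = (-6 - 24·x) + (-1 - 8·x - 12·x^2)·Dx  (order 1).
h: a_k = -2, 12, -60, 296, -1500, 7848, -42168, 231120, -1285164, …
ICs: h(0) = -2.

f: a_k = -1, -1, 1/2, -1/2, 5/8, -7/8, 21/16, -33/16, 429/128, …
f∘r: x↦r, Dx↦Dx/r' in L_f ⇒ L₀.
Derive L from L₀ (diff closure).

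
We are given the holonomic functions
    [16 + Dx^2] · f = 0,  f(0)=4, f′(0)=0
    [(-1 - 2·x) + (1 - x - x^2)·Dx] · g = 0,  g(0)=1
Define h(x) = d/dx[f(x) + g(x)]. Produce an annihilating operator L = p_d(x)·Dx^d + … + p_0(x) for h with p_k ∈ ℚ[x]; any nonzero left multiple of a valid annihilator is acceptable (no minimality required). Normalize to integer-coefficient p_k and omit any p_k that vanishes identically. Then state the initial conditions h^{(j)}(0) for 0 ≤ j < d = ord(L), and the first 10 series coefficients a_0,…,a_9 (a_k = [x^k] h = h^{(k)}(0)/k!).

L = (1472 + 2624·x + 2560·x^2 + 640·x^3 + 2240·x^4 + 2304·x^5 + 768·x^6) + (-272 - 112·x + 1008·x^2 - 160·x^3 - 800·x^4 + 576·x^5 + 896·x^6 + 256·x^7)·Dx + (92 + 164·x + 160·x^2 + 40·x^3 + 140·x^4 + 144·x^5 + 48·x^6)·Dx^2 + (-17 - 7·x + 63·x^2 - 10·x^3 - 50·x^4 + 36·x^5 + 56·x^6 + 16·x^7)·Dx^3  (order 3).
h: a_k = 1, -60, 9, 572/3, 40, -878/15, 147, 102064/315, 495, 2490382/2835, …
ICs: h(0) = 1, h′(0) = -60, h′′(0) = 18.

f: a_k = 4, 0, -32, 0, 128/3, 0, -1024/45, 0, 2048/315, 0, …
g: a_k = 1, 1, 2, 3, 5, 8, 13, 21, 34, 55, …
f+g: L₀ = lclm(L_f,L_g), ord ≤ 2+1.
Derive L from L₀ (diff closure).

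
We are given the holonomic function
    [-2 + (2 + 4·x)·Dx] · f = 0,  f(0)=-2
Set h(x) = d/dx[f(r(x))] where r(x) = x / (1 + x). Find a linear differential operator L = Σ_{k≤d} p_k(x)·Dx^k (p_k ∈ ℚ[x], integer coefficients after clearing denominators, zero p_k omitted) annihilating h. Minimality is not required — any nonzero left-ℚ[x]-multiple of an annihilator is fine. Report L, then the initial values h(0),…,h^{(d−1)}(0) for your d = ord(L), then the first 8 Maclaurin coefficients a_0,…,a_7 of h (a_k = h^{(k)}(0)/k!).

f: a_k = -2, -2, 1, -1, 5/4, -7/4, 21/8, -33/8, …
L₀ from L_f via x↦r, Dx↦r'^{-1}Dx.
Derive L from L₀ (diff closure).
L = (-3 - 6·x) + (-1 - 4·x - 3·x^2)·Dx  (order 1).
h: a_k = -2, 6, -15, 37, -375/4, 981/4, -5271/8, 14445/8, …
ICs: h(0) = -2.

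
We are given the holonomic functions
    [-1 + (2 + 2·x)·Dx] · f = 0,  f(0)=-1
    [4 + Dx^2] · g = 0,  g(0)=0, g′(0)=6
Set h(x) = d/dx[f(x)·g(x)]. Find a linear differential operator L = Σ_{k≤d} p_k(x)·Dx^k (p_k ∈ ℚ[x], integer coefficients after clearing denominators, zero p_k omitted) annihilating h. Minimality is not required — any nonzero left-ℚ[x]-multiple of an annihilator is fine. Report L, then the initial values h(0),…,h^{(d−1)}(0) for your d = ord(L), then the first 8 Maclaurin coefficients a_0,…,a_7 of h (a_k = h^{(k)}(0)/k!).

L = (413 + 1344·x + 1696·x^2 + 1024·x^3 + 256·x^4) + (-52 - 180·x - 192·x^2 - 64·x^3)·Dx + (76 + 280·x + 396·x^2 + 256·x^3 + 64·x^4)·Dx^2  (order 2).
h: a_k = -6, -6, 57/4, 13/2, -341/64, -603/320, 7687/7680, 17/2688, …
ICs: h(0) = -6, h′(0) = -6.

f: a_k = -1, -1/2, 1/8, -1/16, 5/128, -7/256, 21/1024, -33/2048, …
g: a_k = 0, 6, 0, -4, 0, 4/5, 0, -8/105, …
h₀=f·g: eliminate ⇒ L₀, order ≤ 1·2.
Differentiate: ansatz ord ≤ ord L₀ ⇒ L.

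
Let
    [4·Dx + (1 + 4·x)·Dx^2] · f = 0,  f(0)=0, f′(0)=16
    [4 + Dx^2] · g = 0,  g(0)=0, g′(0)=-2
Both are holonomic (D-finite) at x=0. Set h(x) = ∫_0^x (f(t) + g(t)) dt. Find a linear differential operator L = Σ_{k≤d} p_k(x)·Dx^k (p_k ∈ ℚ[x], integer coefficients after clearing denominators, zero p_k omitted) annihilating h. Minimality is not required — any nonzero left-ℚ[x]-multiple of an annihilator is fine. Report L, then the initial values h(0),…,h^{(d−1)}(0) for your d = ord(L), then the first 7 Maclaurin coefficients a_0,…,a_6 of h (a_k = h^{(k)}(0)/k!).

L = (400 + 128·x + 256·x^2)·Dx^2 + (36 + 176·x + 192·x^2 + 256·x^3)·Dx^3 + (100 + 32·x + 64·x^2)·Dx^4 + (9 + 44·x + 48·x^2 + 64·x^3)·Dx^5  (order 5).
h: a_k = 0, 0, 7, -32/3, 65/3, -256/5, 6142/45, …
ICs: h(0) = 0, h′(0) = 0, h′′(0) = 14, h′′′(0) = -64, h′′′′(0) = 520.

f: a_k = 0, 16, -32, 256/3, -256, 4096/5, -8192/3, …
g: a_k = 0, -2, 0, 4/3, 0, -4/15, 0, …
f+g: L₀ = lclm(L_f,L_g), ord ≤ 2+2.
∫: right-multiply L₀ by Dx.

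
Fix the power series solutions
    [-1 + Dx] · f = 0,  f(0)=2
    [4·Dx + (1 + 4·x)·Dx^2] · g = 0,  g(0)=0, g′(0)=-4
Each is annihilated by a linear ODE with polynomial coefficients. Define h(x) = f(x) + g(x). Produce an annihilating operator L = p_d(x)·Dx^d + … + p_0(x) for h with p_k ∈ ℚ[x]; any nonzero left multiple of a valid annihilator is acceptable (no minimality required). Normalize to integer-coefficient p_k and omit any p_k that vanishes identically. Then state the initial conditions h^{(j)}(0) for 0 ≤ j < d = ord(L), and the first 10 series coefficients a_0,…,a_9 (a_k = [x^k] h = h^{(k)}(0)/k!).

f: a_k = 2, 2, 1, 1/3, 1/12, 1/60, 1/360, 1/2520, 1/20160, 1/181440, …
g: a_k = 0, -4, 8, -64/3, 64, -1024/5, 2048/3, -16384/7, 8192, -262144/9, …
L₀ := lclm(L_f,L_g); ord L₀ ≤ 1+2.
L = (-36 - 16·x)·Dx + (31 - 8·x - 16·x^2)·Dx^2 + (5 + 24·x + 16·x^2)·Dx^3  (order 3).
h: a_k = 2, -2, 9, -21, 769/12, -12287/60, 245761/360, -5898239/2520, 165150721/20160, -5284823039/181440, …
ICs: h(0) = 2, h′(0) = -2, h′′(0) = 18.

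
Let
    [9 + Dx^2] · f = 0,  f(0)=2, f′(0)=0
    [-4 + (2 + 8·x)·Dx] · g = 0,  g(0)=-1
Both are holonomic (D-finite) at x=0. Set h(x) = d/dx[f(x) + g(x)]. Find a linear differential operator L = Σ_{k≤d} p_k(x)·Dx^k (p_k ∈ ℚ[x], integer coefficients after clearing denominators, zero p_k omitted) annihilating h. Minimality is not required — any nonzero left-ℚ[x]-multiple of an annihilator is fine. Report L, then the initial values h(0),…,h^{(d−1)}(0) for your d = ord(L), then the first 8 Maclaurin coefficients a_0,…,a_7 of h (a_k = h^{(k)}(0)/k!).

L = (-414 - 432·x - 864·x^2) + (-63 - 468·x - 1296·x^2 - 1728·x^3)·Dx + (-46 - 48·x - 96·x^2)·Dx^2 + (-7 - 52·x - 144·x^2 - 192·x^3)·Dx^3  (order 3).
h: a_k = -2, -14, -12, 67, -140, 9837/20, -1848, 1922649/280, …
ICs: h(0) = -2, h′(0) = -14, h′′(0) = -24.

f: a_k = 2, 0, -9, 0, 27/4, 0, -81/40, 0, …
g: a_k = -1, -2, 2, -4, 10, -28, 84, -264, …
h₀=f+g: left-lcm gives L₀, ord ≤ 3.
h₀' ⇒ L via d/dx closure of L₀.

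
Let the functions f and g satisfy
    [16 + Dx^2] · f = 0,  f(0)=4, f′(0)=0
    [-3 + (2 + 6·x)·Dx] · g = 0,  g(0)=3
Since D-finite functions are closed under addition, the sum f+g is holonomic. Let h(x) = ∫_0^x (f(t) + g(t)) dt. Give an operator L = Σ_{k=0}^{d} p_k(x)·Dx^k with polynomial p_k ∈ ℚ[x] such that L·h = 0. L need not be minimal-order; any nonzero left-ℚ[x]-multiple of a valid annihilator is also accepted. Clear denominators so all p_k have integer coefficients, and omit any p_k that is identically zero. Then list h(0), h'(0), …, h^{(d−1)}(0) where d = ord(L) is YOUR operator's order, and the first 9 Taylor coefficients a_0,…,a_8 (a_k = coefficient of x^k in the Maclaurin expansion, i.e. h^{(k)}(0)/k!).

L = (-4368 - 18432·x - 27648·x^2)·Dx + (1760 + 17568·x + 55296·x^2 + 55296·x^3)·Dx^2 + (-273 - 1152·x - 1728·x^2)·Dx^3 + (110 + 1098·x + 3456·x^2 + 3456·x^3)·Dx^4  (order 4).
h: a_k = 0, 7, 9/4, -283/24, 81/64, 12739/1920, 1701/512, -3115291/322560, 216513/16384, …
ICs: h(0) = 0, h′(0) = 7, h′′(0) = 9/2, h′′′(0) = -283/4.

f: a_k = 4, 0, -32, 0, 128/3, 0, -1024/45, 0, 2048/315, …
g: a_k = 3, 9/2, -27/8, 81/16, -1215/128, 5103/256, -45927/1024, 216513/2048, -8444007/32768, …
L₀ := lclm(L_f,L_g); ord L₀ ≤ 2+1.
∫: right-multiply L₀ by Dx.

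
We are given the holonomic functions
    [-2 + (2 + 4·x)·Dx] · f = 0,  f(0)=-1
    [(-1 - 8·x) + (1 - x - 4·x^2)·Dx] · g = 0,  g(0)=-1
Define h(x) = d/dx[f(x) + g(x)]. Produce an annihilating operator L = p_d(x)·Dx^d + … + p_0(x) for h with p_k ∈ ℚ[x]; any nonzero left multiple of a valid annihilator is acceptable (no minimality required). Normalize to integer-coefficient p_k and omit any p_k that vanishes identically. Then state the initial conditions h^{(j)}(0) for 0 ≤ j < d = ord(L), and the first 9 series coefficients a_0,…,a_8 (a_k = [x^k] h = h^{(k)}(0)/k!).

f: a_k = -1, -1, 1/2, -1/2, 5/8, -7/8, 21/16, -33/16, 429/128, …
g: a_k = -1, -1, -5, -9, -29, -65, -181, -441, -1165, …
Sum ⇒ L₀ = lclm(L_f,L_g) in ℚ(x)⟨Dx⟩.
h₀' ⇒ L via d/dx closure of L₀.
L = (-84 - 630·x - 1632·x^2 - 2112·x^3 - 1920·x^4) + (-51 - 678·x - 2781·x^2 - 5904·x^3 - 8208·x^4 - 5760·x^5)·Dx + (11 + 62·x + 117·x^2 - 102·x^3 - 1040·x^4 - 2016·x^5 - 1280·x^6)·Dx^2  (order 2).
h: a_k = -2, -9, -57/2, -227/2, -2635/8, -8625/8, -49623/16, -148691/16, -3380643/128, …
ICs: h(0) = -2, h′(0) = -9.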